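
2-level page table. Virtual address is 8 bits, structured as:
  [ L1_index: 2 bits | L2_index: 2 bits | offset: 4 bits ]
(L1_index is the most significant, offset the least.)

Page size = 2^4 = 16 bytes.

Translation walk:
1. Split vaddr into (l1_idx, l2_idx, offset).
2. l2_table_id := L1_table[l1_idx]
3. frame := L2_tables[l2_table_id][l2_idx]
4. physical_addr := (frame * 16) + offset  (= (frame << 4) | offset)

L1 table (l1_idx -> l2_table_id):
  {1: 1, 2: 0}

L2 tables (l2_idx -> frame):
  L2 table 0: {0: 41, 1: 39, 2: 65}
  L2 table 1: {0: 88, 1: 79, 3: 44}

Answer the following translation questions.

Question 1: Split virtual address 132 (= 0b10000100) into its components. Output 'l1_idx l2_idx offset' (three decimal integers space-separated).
vaddr = 132 = 0b10000100
  top 2 bits -> l1_idx = 2
  next 2 bits -> l2_idx = 0
  bottom 4 bits -> offset = 4

Answer: 2 0 4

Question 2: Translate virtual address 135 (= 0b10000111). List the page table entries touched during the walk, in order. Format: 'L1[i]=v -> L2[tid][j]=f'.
vaddr = 135 = 0b10000111
Split: l1_idx=2, l2_idx=0, offset=7

Answer: L1[2]=0 -> L2[0][0]=41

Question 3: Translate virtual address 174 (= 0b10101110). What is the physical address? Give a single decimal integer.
Answer: 1054

Derivation:
vaddr = 174 = 0b10101110
Split: l1_idx=2, l2_idx=2, offset=14
L1[2] = 0
L2[0][2] = 65
paddr = 65 * 16 + 14 = 1054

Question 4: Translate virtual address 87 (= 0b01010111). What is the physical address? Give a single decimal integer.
vaddr = 87 = 0b01010111
Split: l1_idx=1, l2_idx=1, offset=7
L1[1] = 1
L2[1][1] = 79
paddr = 79 * 16 + 7 = 1271

Answer: 1271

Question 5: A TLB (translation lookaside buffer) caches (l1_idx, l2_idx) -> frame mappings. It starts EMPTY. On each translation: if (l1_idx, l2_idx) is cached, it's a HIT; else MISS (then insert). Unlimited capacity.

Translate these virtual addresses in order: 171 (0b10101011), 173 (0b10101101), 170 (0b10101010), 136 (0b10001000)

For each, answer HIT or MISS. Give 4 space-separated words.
Answer: MISS HIT HIT MISS

Derivation:
vaddr=171: (2,2) not in TLB -> MISS, insert
vaddr=173: (2,2) in TLB -> HIT
vaddr=170: (2,2) in TLB -> HIT
vaddr=136: (2,0) not in TLB -> MISS, insert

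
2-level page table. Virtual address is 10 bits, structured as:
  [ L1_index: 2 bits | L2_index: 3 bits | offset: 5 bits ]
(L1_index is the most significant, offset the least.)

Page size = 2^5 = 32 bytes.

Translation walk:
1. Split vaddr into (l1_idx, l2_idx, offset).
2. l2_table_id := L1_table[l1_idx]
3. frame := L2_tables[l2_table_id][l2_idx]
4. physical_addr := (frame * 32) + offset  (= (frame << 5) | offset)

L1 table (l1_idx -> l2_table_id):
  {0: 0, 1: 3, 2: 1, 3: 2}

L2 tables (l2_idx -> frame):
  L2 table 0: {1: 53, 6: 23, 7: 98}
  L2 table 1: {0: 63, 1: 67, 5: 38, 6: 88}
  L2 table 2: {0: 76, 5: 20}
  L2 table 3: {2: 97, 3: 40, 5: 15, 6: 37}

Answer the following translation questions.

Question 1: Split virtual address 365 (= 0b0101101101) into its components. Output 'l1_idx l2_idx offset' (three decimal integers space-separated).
vaddr = 365 = 0b0101101101
  top 2 bits -> l1_idx = 1
  next 3 bits -> l2_idx = 3
  bottom 5 bits -> offset = 13

Answer: 1 3 13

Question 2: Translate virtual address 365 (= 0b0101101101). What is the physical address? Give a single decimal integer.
vaddr = 365 = 0b0101101101
Split: l1_idx=1, l2_idx=3, offset=13
L1[1] = 3
L2[3][3] = 40
paddr = 40 * 32 + 13 = 1293

Answer: 1293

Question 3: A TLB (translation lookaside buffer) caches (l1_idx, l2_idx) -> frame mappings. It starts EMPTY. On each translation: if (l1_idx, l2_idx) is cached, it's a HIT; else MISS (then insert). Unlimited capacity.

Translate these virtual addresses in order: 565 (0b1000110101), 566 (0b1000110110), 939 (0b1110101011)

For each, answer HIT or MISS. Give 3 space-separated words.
vaddr=565: (2,1) not in TLB -> MISS, insert
vaddr=566: (2,1) in TLB -> HIT
vaddr=939: (3,5) not in TLB -> MISS, insert

Answer: MISS HIT MISS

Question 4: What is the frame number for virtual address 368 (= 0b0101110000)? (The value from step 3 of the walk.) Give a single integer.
Answer: 40

Derivation:
vaddr = 368: l1_idx=1, l2_idx=3
L1[1] = 3; L2[3][3] = 40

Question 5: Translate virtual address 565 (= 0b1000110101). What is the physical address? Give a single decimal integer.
vaddr = 565 = 0b1000110101
Split: l1_idx=2, l2_idx=1, offset=21
L1[2] = 1
L2[1][1] = 67
paddr = 67 * 32 + 21 = 2165

Answer: 2165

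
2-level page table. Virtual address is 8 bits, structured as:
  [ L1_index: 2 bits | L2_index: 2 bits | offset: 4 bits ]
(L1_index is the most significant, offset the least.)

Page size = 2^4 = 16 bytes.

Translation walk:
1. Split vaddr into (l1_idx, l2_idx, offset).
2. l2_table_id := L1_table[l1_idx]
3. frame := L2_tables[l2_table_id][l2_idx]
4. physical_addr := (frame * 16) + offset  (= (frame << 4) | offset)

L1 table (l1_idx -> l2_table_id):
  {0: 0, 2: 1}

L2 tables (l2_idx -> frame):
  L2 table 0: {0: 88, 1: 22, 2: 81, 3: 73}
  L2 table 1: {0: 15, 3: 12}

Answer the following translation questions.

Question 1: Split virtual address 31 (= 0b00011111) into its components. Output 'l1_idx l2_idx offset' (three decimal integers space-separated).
Answer: 0 1 15

Derivation:
vaddr = 31 = 0b00011111
  top 2 bits -> l1_idx = 0
  next 2 bits -> l2_idx = 1
  bottom 4 bits -> offset = 15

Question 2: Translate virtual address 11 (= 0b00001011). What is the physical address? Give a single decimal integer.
vaddr = 11 = 0b00001011
Split: l1_idx=0, l2_idx=0, offset=11
L1[0] = 0
L2[0][0] = 88
paddr = 88 * 16 + 11 = 1419

Answer: 1419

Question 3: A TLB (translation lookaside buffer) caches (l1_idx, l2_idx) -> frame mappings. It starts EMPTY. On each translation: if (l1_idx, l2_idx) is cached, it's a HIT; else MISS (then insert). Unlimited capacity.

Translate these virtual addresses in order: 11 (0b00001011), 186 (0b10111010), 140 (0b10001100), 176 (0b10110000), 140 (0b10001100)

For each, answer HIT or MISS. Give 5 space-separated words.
vaddr=11: (0,0) not in TLB -> MISS, insert
vaddr=186: (2,3) not in TLB -> MISS, insert
vaddr=140: (2,0) not in TLB -> MISS, insert
vaddr=176: (2,3) in TLB -> HIT
vaddr=140: (2,0) in TLB -> HIT

Answer: MISS MISS MISS HIT HIT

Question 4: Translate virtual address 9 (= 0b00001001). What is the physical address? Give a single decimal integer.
Answer: 1417

Derivation:
vaddr = 9 = 0b00001001
Split: l1_idx=0, l2_idx=0, offset=9
L1[0] = 0
L2[0][0] = 88
paddr = 88 * 16 + 9 = 1417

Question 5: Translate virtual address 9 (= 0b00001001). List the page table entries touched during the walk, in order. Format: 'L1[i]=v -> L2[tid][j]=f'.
vaddr = 9 = 0b00001001
Split: l1_idx=0, l2_idx=0, offset=9

Answer: L1[0]=0 -> L2[0][0]=88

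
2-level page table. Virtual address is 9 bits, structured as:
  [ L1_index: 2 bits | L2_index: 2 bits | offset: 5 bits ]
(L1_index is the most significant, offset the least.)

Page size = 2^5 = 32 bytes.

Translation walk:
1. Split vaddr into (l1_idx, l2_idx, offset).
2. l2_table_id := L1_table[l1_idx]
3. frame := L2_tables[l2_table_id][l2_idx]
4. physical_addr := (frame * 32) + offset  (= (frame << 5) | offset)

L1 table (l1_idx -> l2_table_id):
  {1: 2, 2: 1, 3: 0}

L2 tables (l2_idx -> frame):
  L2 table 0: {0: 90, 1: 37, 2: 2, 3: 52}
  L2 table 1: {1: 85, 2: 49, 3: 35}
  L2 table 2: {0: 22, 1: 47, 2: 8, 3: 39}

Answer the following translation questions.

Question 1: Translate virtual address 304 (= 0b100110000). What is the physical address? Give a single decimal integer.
Answer: 2736

Derivation:
vaddr = 304 = 0b100110000
Split: l1_idx=2, l2_idx=1, offset=16
L1[2] = 1
L2[1][1] = 85
paddr = 85 * 32 + 16 = 2736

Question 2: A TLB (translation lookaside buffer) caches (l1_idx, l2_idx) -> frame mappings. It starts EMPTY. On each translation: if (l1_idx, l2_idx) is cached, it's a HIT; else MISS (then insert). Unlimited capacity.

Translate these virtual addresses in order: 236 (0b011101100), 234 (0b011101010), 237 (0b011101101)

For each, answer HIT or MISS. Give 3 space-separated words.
vaddr=236: (1,3) not in TLB -> MISS, insert
vaddr=234: (1,3) in TLB -> HIT
vaddr=237: (1,3) in TLB -> HIT

Answer: MISS HIT HIT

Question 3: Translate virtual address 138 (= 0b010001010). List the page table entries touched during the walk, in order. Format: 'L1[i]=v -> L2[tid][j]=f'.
Answer: L1[1]=2 -> L2[2][0]=22

Derivation:
vaddr = 138 = 0b010001010
Split: l1_idx=1, l2_idx=0, offset=10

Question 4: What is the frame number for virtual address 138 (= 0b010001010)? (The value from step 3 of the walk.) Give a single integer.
vaddr = 138: l1_idx=1, l2_idx=0
L1[1] = 2; L2[2][0] = 22

Answer: 22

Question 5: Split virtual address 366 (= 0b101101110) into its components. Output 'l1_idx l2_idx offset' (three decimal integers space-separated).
vaddr = 366 = 0b101101110
  top 2 bits -> l1_idx = 2
  next 2 bits -> l2_idx = 3
  bottom 5 bits -> offset = 14

Answer: 2 3 14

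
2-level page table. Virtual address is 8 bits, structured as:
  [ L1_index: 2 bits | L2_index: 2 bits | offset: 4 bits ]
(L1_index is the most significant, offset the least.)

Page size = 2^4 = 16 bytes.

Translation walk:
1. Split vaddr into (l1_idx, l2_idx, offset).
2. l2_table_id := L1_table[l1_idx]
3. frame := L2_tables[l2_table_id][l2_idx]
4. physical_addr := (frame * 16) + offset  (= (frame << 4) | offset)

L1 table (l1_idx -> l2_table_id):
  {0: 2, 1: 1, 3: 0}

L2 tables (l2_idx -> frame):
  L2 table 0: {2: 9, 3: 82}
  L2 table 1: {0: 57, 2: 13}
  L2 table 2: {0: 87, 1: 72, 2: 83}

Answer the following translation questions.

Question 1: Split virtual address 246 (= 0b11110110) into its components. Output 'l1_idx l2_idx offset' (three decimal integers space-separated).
Answer: 3 3 6

Derivation:
vaddr = 246 = 0b11110110
  top 2 bits -> l1_idx = 3
  next 2 bits -> l2_idx = 3
  bottom 4 bits -> offset = 6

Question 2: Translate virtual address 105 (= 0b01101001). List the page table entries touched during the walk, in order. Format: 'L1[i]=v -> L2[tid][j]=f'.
vaddr = 105 = 0b01101001
Split: l1_idx=1, l2_idx=2, offset=9

Answer: L1[1]=1 -> L2[1][2]=13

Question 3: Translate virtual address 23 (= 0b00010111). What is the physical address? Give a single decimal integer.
Answer: 1159

Derivation:
vaddr = 23 = 0b00010111
Split: l1_idx=0, l2_idx=1, offset=7
L1[0] = 2
L2[2][1] = 72
paddr = 72 * 16 + 7 = 1159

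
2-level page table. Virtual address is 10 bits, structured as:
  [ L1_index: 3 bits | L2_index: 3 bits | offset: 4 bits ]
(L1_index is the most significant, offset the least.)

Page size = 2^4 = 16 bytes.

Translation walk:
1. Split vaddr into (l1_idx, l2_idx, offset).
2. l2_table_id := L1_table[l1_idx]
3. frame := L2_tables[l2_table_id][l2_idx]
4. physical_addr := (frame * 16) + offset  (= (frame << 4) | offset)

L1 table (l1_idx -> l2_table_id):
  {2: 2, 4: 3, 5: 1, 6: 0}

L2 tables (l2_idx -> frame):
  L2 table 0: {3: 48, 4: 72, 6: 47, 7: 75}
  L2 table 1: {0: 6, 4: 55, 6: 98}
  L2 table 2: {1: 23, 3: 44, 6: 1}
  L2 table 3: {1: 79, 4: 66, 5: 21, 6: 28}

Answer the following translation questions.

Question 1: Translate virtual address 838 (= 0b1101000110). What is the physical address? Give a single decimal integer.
vaddr = 838 = 0b1101000110
Split: l1_idx=6, l2_idx=4, offset=6
L1[6] = 0
L2[0][4] = 72
paddr = 72 * 16 + 6 = 1158

Answer: 1158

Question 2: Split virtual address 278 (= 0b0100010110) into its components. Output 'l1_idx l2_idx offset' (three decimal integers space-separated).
Answer: 2 1 6

Derivation:
vaddr = 278 = 0b0100010110
  top 3 bits -> l1_idx = 2
  next 3 bits -> l2_idx = 1
  bottom 4 bits -> offset = 6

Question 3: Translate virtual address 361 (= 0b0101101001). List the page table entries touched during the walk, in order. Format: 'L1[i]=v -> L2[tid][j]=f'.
Answer: L1[2]=2 -> L2[2][6]=1

Derivation:
vaddr = 361 = 0b0101101001
Split: l1_idx=2, l2_idx=6, offset=9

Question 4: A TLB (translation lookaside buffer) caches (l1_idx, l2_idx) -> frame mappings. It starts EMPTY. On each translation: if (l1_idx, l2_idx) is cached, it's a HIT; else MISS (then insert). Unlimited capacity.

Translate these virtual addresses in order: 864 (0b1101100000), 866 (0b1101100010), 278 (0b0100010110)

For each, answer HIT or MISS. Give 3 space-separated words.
vaddr=864: (6,6) not in TLB -> MISS, insert
vaddr=866: (6,6) in TLB -> HIT
vaddr=278: (2,1) not in TLB -> MISS, insert

Answer: MISS HIT MISS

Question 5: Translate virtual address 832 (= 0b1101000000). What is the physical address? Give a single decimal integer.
vaddr = 832 = 0b1101000000
Split: l1_idx=6, l2_idx=4, offset=0
L1[6] = 0
L2[0][4] = 72
paddr = 72 * 16 + 0 = 1152

Answer: 1152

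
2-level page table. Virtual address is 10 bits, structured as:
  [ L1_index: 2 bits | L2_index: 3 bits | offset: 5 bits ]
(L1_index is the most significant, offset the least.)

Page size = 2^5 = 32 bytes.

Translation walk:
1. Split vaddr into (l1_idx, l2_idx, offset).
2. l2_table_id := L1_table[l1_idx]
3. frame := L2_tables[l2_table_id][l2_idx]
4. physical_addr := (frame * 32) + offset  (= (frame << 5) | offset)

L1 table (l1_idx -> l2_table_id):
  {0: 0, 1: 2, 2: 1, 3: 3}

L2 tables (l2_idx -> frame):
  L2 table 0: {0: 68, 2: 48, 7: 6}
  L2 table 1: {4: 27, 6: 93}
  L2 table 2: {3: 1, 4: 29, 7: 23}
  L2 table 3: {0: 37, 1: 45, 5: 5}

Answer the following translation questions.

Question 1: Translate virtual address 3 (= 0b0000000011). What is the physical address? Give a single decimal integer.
Answer: 2179

Derivation:
vaddr = 3 = 0b0000000011
Split: l1_idx=0, l2_idx=0, offset=3
L1[0] = 0
L2[0][0] = 68
paddr = 68 * 32 + 3 = 2179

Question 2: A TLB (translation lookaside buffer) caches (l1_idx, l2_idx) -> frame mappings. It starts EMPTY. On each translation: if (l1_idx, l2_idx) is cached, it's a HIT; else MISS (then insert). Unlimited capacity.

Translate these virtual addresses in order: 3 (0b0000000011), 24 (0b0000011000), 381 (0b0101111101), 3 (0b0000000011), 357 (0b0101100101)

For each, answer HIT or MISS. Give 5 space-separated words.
vaddr=3: (0,0) not in TLB -> MISS, insert
vaddr=24: (0,0) in TLB -> HIT
vaddr=381: (1,3) not in TLB -> MISS, insert
vaddr=3: (0,0) in TLB -> HIT
vaddr=357: (1,3) in TLB -> HIT

Answer: MISS HIT MISS HIT HIT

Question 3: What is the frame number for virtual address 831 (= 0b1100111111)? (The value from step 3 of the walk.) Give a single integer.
Answer: 45

Derivation:
vaddr = 831: l1_idx=3, l2_idx=1
L1[3] = 3; L2[3][1] = 45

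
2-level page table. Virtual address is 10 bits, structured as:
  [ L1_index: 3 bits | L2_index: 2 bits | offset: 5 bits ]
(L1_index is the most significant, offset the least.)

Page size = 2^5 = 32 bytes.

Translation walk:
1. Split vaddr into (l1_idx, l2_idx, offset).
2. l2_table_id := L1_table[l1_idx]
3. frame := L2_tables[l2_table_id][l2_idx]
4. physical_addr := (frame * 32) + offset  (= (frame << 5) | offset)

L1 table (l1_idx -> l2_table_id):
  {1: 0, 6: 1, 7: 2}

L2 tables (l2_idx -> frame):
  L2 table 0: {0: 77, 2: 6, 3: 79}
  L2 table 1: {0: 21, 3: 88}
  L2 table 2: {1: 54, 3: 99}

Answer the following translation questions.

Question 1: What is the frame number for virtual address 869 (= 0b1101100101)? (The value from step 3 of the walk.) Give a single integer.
Answer: 88

Derivation:
vaddr = 869: l1_idx=6, l2_idx=3
L1[6] = 1; L2[1][3] = 88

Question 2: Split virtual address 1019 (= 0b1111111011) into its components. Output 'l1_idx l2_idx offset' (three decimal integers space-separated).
vaddr = 1019 = 0b1111111011
  top 3 bits -> l1_idx = 7
  next 2 bits -> l2_idx = 3
  bottom 5 bits -> offset = 27

Answer: 7 3 27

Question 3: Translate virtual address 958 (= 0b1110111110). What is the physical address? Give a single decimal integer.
Answer: 1758

Derivation:
vaddr = 958 = 0b1110111110
Split: l1_idx=7, l2_idx=1, offset=30
L1[7] = 2
L2[2][1] = 54
paddr = 54 * 32 + 30 = 1758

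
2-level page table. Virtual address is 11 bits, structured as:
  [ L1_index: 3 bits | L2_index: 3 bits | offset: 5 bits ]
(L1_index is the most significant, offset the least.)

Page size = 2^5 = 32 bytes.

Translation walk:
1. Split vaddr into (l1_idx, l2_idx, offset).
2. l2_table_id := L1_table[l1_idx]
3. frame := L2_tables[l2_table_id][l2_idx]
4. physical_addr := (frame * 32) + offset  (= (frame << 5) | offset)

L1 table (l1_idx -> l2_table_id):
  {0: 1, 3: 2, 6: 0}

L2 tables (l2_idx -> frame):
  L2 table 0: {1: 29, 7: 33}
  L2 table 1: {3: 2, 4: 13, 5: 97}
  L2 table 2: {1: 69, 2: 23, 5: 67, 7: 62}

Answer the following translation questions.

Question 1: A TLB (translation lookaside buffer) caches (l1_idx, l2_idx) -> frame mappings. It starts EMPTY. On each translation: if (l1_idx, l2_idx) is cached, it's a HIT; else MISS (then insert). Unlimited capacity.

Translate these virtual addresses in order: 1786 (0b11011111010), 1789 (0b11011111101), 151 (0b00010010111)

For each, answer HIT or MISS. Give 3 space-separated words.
vaddr=1786: (6,7) not in TLB -> MISS, insert
vaddr=1789: (6,7) in TLB -> HIT
vaddr=151: (0,4) not in TLB -> MISS, insert

Answer: MISS HIT MISS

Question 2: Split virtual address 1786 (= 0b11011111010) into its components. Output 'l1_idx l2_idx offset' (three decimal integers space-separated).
Answer: 6 7 26

Derivation:
vaddr = 1786 = 0b11011111010
  top 3 bits -> l1_idx = 6
  next 3 bits -> l2_idx = 7
  bottom 5 bits -> offset = 26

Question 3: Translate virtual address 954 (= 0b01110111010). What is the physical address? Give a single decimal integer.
vaddr = 954 = 0b01110111010
Split: l1_idx=3, l2_idx=5, offset=26
L1[3] = 2
L2[2][5] = 67
paddr = 67 * 32 + 26 = 2170

Answer: 2170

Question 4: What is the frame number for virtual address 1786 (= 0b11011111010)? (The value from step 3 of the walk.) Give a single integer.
vaddr = 1786: l1_idx=6, l2_idx=7
L1[6] = 0; L2[0][7] = 33

Answer: 33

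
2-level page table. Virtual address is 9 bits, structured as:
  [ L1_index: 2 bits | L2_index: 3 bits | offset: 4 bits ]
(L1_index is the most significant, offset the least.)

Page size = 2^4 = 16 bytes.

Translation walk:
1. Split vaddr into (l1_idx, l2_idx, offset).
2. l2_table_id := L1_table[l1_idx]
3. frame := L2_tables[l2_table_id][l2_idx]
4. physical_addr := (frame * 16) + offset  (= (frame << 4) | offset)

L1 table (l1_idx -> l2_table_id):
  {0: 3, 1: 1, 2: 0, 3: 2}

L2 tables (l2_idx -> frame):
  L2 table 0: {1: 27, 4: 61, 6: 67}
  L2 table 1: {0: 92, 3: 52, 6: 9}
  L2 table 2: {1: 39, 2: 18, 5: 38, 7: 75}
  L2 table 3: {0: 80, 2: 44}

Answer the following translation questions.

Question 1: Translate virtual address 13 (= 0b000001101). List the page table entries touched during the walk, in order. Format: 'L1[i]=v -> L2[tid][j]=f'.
Answer: L1[0]=3 -> L2[3][0]=80

Derivation:
vaddr = 13 = 0b000001101
Split: l1_idx=0, l2_idx=0, offset=13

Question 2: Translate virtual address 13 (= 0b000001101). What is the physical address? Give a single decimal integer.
Answer: 1293

Derivation:
vaddr = 13 = 0b000001101
Split: l1_idx=0, l2_idx=0, offset=13
L1[0] = 3
L2[3][0] = 80
paddr = 80 * 16 + 13 = 1293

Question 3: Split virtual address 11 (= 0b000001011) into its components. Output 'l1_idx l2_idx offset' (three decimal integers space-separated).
Answer: 0 0 11

Derivation:
vaddr = 11 = 0b000001011
  top 2 bits -> l1_idx = 0
  next 3 bits -> l2_idx = 0
  bottom 4 bits -> offset = 11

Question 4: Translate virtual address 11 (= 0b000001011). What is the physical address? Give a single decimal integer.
Answer: 1291

Derivation:
vaddr = 11 = 0b000001011
Split: l1_idx=0, l2_idx=0, offset=11
L1[0] = 3
L2[3][0] = 80
paddr = 80 * 16 + 11 = 1291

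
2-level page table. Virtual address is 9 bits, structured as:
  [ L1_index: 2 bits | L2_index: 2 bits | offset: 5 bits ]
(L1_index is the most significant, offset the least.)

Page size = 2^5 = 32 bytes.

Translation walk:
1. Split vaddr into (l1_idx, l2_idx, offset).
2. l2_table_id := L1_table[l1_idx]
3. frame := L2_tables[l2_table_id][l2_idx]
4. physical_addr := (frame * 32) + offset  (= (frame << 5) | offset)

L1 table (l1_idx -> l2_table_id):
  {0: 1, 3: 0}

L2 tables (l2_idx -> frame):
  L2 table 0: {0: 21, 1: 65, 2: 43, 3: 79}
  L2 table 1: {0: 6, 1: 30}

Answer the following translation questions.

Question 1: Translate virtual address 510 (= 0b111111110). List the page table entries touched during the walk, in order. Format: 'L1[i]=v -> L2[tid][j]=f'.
vaddr = 510 = 0b111111110
Split: l1_idx=3, l2_idx=3, offset=30

Answer: L1[3]=0 -> L2[0][3]=79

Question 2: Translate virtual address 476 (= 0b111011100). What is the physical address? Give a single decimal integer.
vaddr = 476 = 0b111011100
Split: l1_idx=3, l2_idx=2, offset=28
L1[3] = 0
L2[0][2] = 43
paddr = 43 * 32 + 28 = 1404

Answer: 1404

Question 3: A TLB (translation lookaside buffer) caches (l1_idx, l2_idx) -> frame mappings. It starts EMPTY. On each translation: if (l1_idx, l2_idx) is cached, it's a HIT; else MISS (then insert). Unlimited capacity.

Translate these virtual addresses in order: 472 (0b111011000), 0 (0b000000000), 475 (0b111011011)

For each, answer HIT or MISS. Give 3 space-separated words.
vaddr=472: (3,2) not in TLB -> MISS, insert
vaddr=0: (0,0) not in TLB -> MISS, insert
vaddr=475: (3,2) in TLB -> HIT

Answer: MISS MISS HIT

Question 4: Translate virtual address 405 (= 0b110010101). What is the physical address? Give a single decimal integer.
vaddr = 405 = 0b110010101
Split: l1_idx=3, l2_idx=0, offset=21
L1[3] = 0
L2[0][0] = 21
paddr = 21 * 32 + 21 = 693

Answer: 693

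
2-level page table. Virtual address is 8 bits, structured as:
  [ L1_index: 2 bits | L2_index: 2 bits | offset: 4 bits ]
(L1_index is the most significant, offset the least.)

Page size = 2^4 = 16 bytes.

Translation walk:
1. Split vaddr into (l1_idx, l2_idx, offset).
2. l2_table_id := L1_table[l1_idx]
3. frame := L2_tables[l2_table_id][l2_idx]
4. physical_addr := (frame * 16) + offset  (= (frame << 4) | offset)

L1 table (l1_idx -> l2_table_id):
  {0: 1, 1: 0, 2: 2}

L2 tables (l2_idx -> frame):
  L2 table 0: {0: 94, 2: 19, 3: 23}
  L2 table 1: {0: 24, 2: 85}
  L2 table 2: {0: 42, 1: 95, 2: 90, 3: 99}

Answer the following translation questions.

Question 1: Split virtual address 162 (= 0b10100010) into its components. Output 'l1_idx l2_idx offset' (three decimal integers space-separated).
Answer: 2 2 2

Derivation:
vaddr = 162 = 0b10100010
  top 2 bits -> l1_idx = 2
  next 2 bits -> l2_idx = 2
  bottom 4 bits -> offset = 2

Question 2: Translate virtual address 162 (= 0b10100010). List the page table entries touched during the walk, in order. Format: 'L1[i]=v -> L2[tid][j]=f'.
Answer: L1[2]=2 -> L2[2][2]=90

Derivation:
vaddr = 162 = 0b10100010
Split: l1_idx=2, l2_idx=2, offset=2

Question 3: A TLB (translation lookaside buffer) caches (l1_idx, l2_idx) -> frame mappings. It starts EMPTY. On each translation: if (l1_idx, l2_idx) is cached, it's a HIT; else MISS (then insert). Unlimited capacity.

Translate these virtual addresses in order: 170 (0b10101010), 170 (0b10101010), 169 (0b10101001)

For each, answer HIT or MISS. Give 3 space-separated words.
vaddr=170: (2,2) not in TLB -> MISS, insert
vaddr=170: (2,2) in TLB -> HIT
vaddr=169: (2,2) in TLB -> HIT

Answer: MISS HIT HIT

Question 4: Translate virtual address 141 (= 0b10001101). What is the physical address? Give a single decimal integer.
vaddr = 141 = 0b10001101
Split: l1_idx=2, l2_idx=0, offset=13
L1[2] = 2
L2[2][0] = 42
paddr = 42 * 16 + 13 = 685

Answer: 685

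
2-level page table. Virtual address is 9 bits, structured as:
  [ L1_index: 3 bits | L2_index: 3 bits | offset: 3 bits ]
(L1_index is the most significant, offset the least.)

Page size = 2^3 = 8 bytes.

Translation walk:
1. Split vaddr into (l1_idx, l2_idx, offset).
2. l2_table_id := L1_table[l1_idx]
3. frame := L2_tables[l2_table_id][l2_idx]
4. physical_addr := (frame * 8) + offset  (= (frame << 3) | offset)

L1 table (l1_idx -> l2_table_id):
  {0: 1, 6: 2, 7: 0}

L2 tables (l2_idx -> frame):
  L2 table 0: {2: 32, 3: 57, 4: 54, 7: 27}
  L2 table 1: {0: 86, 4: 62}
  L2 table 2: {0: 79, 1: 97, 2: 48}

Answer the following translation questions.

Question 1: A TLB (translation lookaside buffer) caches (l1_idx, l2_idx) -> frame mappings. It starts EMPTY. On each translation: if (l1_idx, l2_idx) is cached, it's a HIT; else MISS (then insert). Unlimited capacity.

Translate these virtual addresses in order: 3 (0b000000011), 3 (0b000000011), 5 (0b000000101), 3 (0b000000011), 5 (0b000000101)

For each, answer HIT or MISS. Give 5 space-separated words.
vaddr=3: (0,0) not in TLB -> MISS, insert
vaddr=3: (0,0) in TLB -> HIT
vaddr=5: (0,0) in TLB -> HIT
vaddr=3: (0,0) in TLB -> HIT
vaddr=5: (0,0) in TLB -> HIT

Answer: MISS HIT HIT HIT HIT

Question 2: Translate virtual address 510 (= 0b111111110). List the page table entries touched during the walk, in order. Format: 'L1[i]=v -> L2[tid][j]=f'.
vaddr = 510 = 0b111111110
Split: l1_idx=7, l2_idx=7, offset=6

Answer: L1[7]=0 -> L2[0][7]=27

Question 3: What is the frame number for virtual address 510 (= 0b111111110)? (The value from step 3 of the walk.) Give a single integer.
Answer: 27

Derivation:
vaddr = 510: l1_idx=7, l2_idx=7
L1[7] = 0; L2[0][7] = 27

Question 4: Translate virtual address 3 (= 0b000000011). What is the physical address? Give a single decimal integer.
vaddr = 3 = 0b000000011
Split: l1_idx=0, l2_idx=0, offset=3
L1[0] = 1
L2[1][0] = 86
paddr = 86 * 8 + 3 = 691

Answer: 691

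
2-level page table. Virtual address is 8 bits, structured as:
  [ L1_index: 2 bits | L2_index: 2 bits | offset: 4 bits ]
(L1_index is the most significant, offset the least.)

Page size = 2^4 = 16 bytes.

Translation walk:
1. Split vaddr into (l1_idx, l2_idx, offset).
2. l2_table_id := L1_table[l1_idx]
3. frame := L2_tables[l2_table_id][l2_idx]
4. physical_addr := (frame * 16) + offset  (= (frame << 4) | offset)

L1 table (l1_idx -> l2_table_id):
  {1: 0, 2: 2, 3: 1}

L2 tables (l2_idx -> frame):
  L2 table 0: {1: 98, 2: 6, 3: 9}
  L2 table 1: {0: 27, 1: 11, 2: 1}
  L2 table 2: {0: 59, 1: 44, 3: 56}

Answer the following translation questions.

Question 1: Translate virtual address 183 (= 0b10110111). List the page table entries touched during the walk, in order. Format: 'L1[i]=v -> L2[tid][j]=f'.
Answer: L1[2]=2 -> L2[2][3]=56

Derivation:
vaddr = 183 = 0b10110111
Split: l1_idx=2, l2_idx=3, offset=7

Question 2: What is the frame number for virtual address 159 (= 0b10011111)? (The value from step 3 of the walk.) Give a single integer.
Answer: 44

Derivation:
vaddr = 159: l1_idx=2, l2_idx=1
L1[2] = 2; L2[2][1] = 44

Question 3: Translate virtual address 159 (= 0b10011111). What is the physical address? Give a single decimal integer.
vaddr = 159 = 0b10011111
Split: l1_idx=2, l2_idx=1, offset=15
L1[2] = 2
L2[2][1] = 44
paddr = 44 * 16 + 15 = 719

Answer: 719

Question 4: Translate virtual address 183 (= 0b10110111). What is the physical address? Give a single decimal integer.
vaddr = 183 = 0b10110111
Split: l1_idx=2, l2_idx=3, offset=7
L1[2] = 2
L2[2][3] = 56
paddr = 56 * 16 + 7 = 903

Answer: 903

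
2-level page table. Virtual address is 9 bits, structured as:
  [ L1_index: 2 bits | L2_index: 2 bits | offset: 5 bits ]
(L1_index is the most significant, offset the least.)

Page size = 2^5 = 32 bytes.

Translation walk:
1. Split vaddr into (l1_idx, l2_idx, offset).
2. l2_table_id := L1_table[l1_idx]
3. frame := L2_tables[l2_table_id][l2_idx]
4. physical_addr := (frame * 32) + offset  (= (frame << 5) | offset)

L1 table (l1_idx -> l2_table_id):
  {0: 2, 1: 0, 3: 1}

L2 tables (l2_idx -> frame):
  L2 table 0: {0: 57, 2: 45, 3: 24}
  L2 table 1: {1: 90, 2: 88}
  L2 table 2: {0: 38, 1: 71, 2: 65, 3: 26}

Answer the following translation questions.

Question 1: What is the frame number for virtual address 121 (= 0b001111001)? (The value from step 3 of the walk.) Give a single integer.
vaddr = 121: l1_idx=0, l2_idx=3
L1[0] = 2; L2[2][3] = 26

Answer: 26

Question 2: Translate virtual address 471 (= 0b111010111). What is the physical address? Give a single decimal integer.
vaddr = 471 = 0b111010111
Split: l1_idx=3, l2_idx=2, offset=23
L1[3] = 1
L2[1][2] = 88
paddr = 88 * 32 + 23 = 2839

Answer: 2839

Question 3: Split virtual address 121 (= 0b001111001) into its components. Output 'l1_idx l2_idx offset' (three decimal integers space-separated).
Answer: 0 3 25

Derivation:
vaddr = 121 = 0b001111001
  top 2 bits -> l1_idx = 0
  next 2 bits -> l2_idx = 3
  bottom 5 bits -> offset = 25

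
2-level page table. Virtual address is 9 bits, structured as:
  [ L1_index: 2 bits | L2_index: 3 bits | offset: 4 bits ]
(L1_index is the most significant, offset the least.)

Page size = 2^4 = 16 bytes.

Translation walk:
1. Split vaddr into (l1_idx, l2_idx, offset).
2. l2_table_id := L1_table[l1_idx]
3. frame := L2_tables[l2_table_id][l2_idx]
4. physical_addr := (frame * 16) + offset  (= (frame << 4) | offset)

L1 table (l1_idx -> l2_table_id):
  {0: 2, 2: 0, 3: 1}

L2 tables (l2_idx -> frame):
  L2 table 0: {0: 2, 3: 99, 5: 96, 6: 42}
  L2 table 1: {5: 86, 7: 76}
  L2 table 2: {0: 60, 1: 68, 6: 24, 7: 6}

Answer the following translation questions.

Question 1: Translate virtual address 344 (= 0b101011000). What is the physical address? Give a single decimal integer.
Answer: 1544

Derivation:
vaddr = 344 = 0b101011000
Split: l1_idx=2, l2_idx=5, offset=8
L1[2] = 0
L2[0][5] = 96
paddr = 96 * 16 + 8 = 1544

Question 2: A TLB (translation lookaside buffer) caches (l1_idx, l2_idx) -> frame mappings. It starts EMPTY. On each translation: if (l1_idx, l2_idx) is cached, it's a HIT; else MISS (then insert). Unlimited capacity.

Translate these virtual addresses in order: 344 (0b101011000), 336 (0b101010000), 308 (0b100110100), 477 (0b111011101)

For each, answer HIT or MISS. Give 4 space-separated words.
vaddr=344: (2,5) not in TLB -> MISS, insert
vaddr=336: (2,5) in TLB -> HIT
vaddr=308: (2,3) not in TLB -> MISS, insert
vaddr=477: (3,5) not in TLB -> MISS, insert

Answer: MISS HIT MISS MISS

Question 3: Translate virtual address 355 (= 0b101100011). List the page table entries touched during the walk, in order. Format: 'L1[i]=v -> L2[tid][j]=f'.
vaddr = 355 = 0b101100011
Split: l1_idx=2, l2_idx=6, offset=3

Answer: L1[2]=0 -> L2[0][6]=42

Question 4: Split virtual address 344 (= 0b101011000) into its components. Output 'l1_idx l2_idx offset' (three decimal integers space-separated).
vaddr = 344 = 0b101011000
  top 2 bits -> l1_idx = 2
  next 3 bits -> l2_idx = 5
  bottom 4 bits -> offset = 8

Answer: 2 5 8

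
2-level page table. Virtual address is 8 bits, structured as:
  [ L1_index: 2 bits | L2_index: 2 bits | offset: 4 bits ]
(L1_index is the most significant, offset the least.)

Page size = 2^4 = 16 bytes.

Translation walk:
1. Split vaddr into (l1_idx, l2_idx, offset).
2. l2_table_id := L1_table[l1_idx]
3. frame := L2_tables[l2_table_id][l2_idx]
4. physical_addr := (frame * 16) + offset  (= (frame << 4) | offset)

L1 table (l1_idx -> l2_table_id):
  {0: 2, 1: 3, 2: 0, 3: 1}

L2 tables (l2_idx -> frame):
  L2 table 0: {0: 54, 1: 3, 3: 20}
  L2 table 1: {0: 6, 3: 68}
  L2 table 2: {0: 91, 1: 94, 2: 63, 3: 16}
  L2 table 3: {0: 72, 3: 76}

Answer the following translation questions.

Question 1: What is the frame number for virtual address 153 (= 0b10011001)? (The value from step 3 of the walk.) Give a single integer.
vaddr = 153: l1_idx=2, l2_idx=1
L1[2] = 0; L2[0][1] = 3

Answer: 3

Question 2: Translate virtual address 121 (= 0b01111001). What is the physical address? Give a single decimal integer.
Answer: 1225

Derivation:
vaddr = 121 = 0b01111001
Split: l1_idx=1, l2_idx=3, offset=9
L1[1] = 3
L2[3][3] = 76
paddr = 76 * 16 + 9 = 1225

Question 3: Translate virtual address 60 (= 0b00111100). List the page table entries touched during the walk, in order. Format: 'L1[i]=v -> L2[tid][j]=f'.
vaddr = 60 = 0b00111100
Split: l1_idx=0, l2_idx=3, offset=12

Answer: L1[0]=2 -> L2[2][3]=16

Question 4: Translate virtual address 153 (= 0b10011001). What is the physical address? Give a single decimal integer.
vaddr = 153 = 0b10011001
Split: l1_idx=2, l2_idx=1, offset=9
L1[2] = 0
L2[0][1] = 3
paddr = 3 * 16 + 9 = 57

Answer: 57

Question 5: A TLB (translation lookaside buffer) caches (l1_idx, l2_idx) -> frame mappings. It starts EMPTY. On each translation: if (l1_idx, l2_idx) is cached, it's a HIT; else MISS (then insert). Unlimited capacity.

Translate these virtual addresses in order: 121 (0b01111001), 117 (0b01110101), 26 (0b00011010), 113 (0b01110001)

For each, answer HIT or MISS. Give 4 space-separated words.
vaddr=121: (1,3) not in TLB -> MISS, insert
vaddr=117: (1,3) in TLB -> HIT
vaddr=26: (0,1) not in TLB -> MISS, insert
vaddr=113: (1,3) in TLB -> HIT

Answer: MISS HIT MISS HIT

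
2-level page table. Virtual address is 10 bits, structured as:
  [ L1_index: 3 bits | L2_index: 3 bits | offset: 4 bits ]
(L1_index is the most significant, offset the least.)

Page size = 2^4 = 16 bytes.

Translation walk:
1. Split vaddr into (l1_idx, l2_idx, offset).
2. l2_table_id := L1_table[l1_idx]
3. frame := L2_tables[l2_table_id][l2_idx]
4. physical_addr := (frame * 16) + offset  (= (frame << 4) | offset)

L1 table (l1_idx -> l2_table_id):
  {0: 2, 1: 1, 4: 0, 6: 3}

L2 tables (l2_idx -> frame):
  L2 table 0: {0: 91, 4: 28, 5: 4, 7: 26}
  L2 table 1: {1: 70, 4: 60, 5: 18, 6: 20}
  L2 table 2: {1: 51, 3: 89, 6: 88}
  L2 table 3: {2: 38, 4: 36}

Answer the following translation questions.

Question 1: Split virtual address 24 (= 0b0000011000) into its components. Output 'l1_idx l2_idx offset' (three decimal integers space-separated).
vaddr = 24 = 0b0000011000
  top 3 bits -> l1_idx = 0
  next 3 bits -> l2_idx = 1
  bottom 4 bits -> offset = 8

Answer: 0 1 8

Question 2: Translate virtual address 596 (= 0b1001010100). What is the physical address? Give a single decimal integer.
vaddr = 596 = 0b1001010100
Split: l1_idx=4, l2_idx=5, offset=4
L1[4] = 0
L2[0][5] = 4
paddr = 4 * 16 + 4 = 68

Answer: 68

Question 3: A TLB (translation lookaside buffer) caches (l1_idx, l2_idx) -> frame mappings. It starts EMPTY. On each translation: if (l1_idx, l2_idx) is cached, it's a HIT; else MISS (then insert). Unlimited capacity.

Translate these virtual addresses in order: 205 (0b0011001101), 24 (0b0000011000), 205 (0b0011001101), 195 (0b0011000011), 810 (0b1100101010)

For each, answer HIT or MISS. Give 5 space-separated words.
vaddr=205: (1,4) not in TLB -> MISS, insert
vaddr=24: (0,1) not in TLB -> MISS, insert
vaddr=205: (1,4) in TLB -> HIT
vaddr=195: (1,4) in TLB -> HIT
vaddr=810: (6,2) not in TLB -> MISS, insert

Answer: MISS MISS HIT HIT MISS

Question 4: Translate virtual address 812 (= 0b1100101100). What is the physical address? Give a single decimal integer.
Answer: 620

Derivation:
vaddr = 812 = 0b1100101100
Split: l1_idx=6, l2_idx=2, offset=12
L1[6] = 3
L2[3][2] = 38
paddr = 38 * 16 + 12 = 620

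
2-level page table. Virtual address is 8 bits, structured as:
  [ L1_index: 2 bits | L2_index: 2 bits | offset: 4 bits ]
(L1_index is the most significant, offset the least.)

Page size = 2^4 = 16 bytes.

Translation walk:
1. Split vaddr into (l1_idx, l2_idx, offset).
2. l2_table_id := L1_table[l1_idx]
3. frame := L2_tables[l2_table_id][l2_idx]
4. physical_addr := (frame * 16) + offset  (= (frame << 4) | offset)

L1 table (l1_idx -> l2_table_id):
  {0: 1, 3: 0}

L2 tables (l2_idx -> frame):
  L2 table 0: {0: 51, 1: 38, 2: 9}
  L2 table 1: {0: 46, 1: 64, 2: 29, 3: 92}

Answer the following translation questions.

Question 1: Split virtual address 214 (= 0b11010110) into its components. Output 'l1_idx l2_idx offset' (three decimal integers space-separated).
vaddr = 214 = 0b11010110
  top 2 bits -> l1_idx = 3
  next 2 bits -> l2_idx = 1
  bottom 4 bits -> offset = 6

Answer: 3 1 6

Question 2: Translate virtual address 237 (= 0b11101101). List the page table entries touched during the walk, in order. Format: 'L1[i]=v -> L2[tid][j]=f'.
vaddr = 237 = 0b11101101
Split: l1_idx=3, l2_idx=2, offset=13

Answer: L1[3]=0 -> L2[0][2]=9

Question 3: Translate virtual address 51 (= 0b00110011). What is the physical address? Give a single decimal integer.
vaddr = 51 = 0b00110011
Split: l1_idx=0, l2_idx=3, offset=3
L1[0] = 1
L2[1][3] = 92
paddr = 92 * 16 + 3 = 1475

Answer: 1475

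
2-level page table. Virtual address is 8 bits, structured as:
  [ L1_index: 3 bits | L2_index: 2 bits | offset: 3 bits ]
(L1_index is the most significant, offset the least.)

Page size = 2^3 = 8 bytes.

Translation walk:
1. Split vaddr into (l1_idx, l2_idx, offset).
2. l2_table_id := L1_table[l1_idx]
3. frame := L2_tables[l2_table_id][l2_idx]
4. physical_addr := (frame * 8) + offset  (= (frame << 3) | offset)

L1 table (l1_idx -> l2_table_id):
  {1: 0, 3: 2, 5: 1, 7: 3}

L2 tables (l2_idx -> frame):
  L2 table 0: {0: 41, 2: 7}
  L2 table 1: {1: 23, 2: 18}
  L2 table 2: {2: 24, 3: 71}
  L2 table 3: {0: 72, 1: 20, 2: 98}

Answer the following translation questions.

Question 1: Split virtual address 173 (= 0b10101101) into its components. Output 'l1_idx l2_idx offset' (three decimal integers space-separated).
vaddr = 173 = 0b10101101
  top 3 bits -> l1_idx = 5
  next 2 bits -> l2_idx = 1
  bottom 3 bits -> offset = 5

Answer: 5 1 5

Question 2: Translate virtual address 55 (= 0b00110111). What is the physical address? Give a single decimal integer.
Answer: 63

Derivation:
vaddr = 55 = 0b00110111
Split: l1_idx=1, l2_idx=2, offset=7
L1[1] = 0
L2[0][2] = 7
paddr = 7 * 8 + 7 = 63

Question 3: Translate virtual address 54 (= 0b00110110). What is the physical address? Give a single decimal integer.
Answer: 62

Derivation:
vaddr = 54 = 0b00110110
Split: l1_idx=1, l2_idx=2, offset=6
L1[1] = 0
L2[0][2] = 7
paddr = 7 * 8 + 6 = 62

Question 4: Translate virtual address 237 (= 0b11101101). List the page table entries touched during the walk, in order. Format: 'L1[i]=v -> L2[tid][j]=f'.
Answer: L1[7]=3 -> L2[3][1]=20

Derivation:
vaddr = 237 = 0b11101101
Split: l1_idx=7, l2_idx=1, offset=5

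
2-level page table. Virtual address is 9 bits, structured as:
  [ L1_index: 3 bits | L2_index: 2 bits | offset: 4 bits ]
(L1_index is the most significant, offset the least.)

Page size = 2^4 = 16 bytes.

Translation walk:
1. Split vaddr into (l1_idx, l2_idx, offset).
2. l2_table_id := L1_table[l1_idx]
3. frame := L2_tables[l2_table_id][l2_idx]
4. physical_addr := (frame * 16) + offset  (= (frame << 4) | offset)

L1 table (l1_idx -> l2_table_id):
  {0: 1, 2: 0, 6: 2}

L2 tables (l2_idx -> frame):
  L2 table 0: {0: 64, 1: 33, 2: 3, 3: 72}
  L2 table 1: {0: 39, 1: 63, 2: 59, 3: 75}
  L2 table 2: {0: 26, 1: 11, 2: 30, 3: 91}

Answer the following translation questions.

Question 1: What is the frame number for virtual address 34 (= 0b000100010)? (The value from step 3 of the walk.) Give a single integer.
vaddr = 34: l1_idx=0, l2_idx=2
L1[0] = 1; L2[1][2] = 59

Answer: 59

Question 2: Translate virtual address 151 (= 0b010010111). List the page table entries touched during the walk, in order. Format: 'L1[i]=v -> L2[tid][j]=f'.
vaddr = 151 = 0b010010111
Split: l1_idx=2, l2_idx=1, offset=7

Answer: L1[2]=0 -> L2[0][1]=33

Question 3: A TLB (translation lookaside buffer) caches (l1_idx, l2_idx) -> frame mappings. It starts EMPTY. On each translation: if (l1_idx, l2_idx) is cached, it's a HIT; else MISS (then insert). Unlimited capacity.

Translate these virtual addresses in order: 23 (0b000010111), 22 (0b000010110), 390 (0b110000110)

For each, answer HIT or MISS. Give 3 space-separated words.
vaddr=23: (0,1) not in TLB -> MISS, insert
vaddr=22: (0,1) in TLB -> HIT
vaddr=390: (6,0) not in TLB -> MISS, insert

Answer: MISS HIT MISS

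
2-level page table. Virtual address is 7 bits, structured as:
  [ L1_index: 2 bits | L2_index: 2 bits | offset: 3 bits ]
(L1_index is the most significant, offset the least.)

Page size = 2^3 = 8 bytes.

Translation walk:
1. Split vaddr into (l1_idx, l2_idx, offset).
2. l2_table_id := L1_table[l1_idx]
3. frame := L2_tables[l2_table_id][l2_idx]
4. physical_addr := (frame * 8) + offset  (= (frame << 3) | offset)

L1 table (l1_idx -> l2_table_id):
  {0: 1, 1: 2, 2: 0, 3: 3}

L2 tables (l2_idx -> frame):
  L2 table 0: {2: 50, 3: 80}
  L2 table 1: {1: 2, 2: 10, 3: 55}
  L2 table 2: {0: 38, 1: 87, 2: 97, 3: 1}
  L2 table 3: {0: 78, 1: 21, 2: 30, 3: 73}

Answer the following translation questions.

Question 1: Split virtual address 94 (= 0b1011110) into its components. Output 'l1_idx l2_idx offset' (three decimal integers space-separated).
vaddr = 94 = 0b1011110
  top 2 bits -> l1_idx = 2
  next 2 bits -> l2_idx = 3
  bottom 3 bits -> offset = 6

Answer: 2 3 6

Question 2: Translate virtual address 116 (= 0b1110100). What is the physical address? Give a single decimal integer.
vaddr = 116 = 0b1110100
Split: l1_idx=3, l2_idx=2, offset=4
L1[3] = 3
L2[3][2] = 30
paddr = 30 * 8 + 4 = 244

Answer: 244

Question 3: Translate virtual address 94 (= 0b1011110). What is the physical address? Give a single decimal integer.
vaddr = 94 = 0b1011110
Split: l1_idx=2, l2_idx=3, offset=6
L1[2] = 0
L2[0][3] = 80
paddr = 80 * 8 + 6 = 646

Answer: 646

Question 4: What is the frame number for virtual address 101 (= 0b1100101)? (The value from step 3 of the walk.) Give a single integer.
Answer: 78

Derivation:
vaddr = 101: l1_idx=3, l2_idx=0
L1[3] = 3; L2[3][0] = 78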